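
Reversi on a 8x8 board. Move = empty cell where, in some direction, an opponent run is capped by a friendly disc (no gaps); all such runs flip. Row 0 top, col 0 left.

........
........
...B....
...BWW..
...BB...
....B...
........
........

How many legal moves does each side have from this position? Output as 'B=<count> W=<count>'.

-- B to move --
(2,4): flips 1 -> legal
(2,5): flips 1 -> legal
(2,6): flips 1 -> legal
(3,6): flips 2 -> legal
(4,5): flips 1 -> legal
(4,6): no bracket -> illegal
B mobility = 5
-- W to move --
(1,2): flips 1 -> legal
(1,3): no bracket -> illegal
(1,4): no bracket -> illegal
(2,2): no bracket -> illegal
(2,4): no bracket -> illegal
(3,2): flips 1 -> legal
(4,2): no bracket -> illegal
(4,5): no bracket -> illegal
(5,2): flips 1 -> legal
(5,3): flips 1 -> legal
(5,5): no bracket -> illegal
(6,3): no bracket -> illegal
(6,4): flips 2 -> legal
(6,5): no bracket -> illegal
W mobility = 5

Answer: B=5 W=5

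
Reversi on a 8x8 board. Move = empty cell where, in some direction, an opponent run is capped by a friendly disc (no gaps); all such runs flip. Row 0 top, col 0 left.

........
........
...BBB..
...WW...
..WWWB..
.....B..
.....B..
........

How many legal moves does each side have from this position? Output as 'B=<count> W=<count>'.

-- B to move --
(2,2): flips 2 -> legal
(3,1): no bracket -> illegal
(3,2): no bracket -> illegal
(3,5): no bracket -> illegal
(4,1): flips 3 -> legal
(5,1): flips 2 -> legal
(5,2): flips 2 -> legal
(5,3): flips 2 -> legal
(5,4): flips 2 -> legal
B mobility = 6
-- W to move --
(1,2): flips 1 -> legal
(1,3): flips 1 -> legal
(1,4): flips 1 -> legal
(1,5): flips 1 -> legal
(1,6): flips 1 -> legal
(2,2): no bracket -> illegal
(2,6): no bracket -> illegal
(3,2): no bracket -> illegal
(3,5): no bracket -> illegal
(3,6): no bracket -> illegal
(4,6): flips 1 -> legal
(5,4): no bracket -> illegal
(5,6): flips 1 -> legal
(6,4): no bracket -> illegal
(6,6): flips 1 -> legal
(7,4): no bracket -> illegal
(7,5): no bracket -> illegal
(7,6): no bracket -> illegal
W mobility = 8

Answer: B=6 W=8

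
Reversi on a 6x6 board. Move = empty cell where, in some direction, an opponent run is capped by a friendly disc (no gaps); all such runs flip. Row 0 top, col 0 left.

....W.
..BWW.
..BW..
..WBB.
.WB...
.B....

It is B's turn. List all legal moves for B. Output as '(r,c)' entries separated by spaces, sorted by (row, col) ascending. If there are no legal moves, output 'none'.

(0,2): no bracket -> illegal
(0,3): flips 2 -> legal
(0,5): no bracket -> illegal
(1,5): flips 2 -> legal
(2,1): no bracket -> illegal
(2,4): flips 1 -> legal
(2,5): no bracket -> illegal
(3,0): no bracket -> illegal
(3,1): flips 2 -> legal
(4,0): flips 1 -> legal
(4,3): no bracket -> illegal
(5,0): no bracket -> illegal
(5,2): no bracket -> illegal

Answer: (0,3) (1,5) (2,4) (3,1) (4,0)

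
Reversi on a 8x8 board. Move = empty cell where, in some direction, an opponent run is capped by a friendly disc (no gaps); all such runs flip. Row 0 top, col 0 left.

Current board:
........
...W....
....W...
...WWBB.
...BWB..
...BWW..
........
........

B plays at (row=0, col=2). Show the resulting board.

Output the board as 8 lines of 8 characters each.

Answer: ..B.....
...B....
....B...
...WWBB.
...BWB..
...BWW..
........
........

Derivation:
Place B at (0,2); scan 8 dirs for brackets.
Dir NW: edge -> no flip
Dir N: edge -> no flip
Dir NE: edge -> no flip
Dir W: first cell '.' (not opp) -> no flip
Dir E: first cell '.' (not opp) -> no flip
Dir SW: first cell '.' (not opp) -> no flip
Dir S: first cell '.' (not opp) -> no flip
Dir SE: opp run (1,3) (2,4) capped by B -> flip
All flips: (1,3) (2,4)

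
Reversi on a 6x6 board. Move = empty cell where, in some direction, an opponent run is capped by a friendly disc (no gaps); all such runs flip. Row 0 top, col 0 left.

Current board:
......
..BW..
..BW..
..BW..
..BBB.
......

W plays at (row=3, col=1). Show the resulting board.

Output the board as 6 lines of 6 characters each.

Answer: ......
..BW..
..WW..
.WWW..
..BBB.
......

Derivation:
Place W at (3,1); scan 8 dirs for brackets.
Dir NW: first cell '.' (not opp) -> no flip
Dir N: first cell '.' (not opp) -> no flip
Dir NE: opp run (2,2) capped by W -> flip
Dir W: first cell '.' (not opp) -> no flip
Dir E: opp run (3,2) capped by W -> flip
Dir SW: first cell '.' (not opp) -> no flip
Dir S: first cell '.' (not opp) -> no flip
Dir SE: opp run (4,2), next='.' -> no flip
All flips: (2,2) (3,2)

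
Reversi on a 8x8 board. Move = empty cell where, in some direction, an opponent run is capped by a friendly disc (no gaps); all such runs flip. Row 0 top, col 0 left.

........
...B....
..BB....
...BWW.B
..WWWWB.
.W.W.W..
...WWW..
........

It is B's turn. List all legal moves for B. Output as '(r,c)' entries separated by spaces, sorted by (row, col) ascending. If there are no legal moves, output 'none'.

Answer: (2,4) (3,6) (4,1) (5,6) (6,0) (6,6) (7,3)

Derivation:
(2,4): flips 1 -> legal
(2,5): no bracket -> illegal
(2,6): no bracket -> illegal
(3,1): no bracket -> illegal
(3,2): no bracket -> illegal
(3,6): flips 2 -> legal
(4,0): no bracket -> illegal
(4,1): flips 4 -> legal
(5,0): no bracket -> illegal
(5,2): no bracket -> illegal
(5,4): no bracket -> illegal
(5,6): flips 2 -> legal
(6,0): flips 2 -> legal
(6,1): no bracket -> illegal
(6,2): no bracket -> illegal
(6,6): flips 2 -> legal
(7,2): no bracket -> illegal
(7,3): flips 5 -> legal
(7,4): no bracket -> illegal
(7,5): no bracket -> illegal
(7,6): no bracket -> illegal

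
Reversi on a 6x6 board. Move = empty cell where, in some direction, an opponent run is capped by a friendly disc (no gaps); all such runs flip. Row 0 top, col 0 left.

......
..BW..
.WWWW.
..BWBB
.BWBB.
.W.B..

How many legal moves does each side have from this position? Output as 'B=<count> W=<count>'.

Answer: B=8 W=10

Derivation:
-- B to move --
(0,2): flips 2 -> legal
(0,3): flips 3 -> legal
(0,4): no bracket -> illegal
(1,0): flips 1 -> legal
(1,1): flips 2 -> legal
(1,4): flips 3 -> legal
(1,5): no bracket -> illegal
(2,0): no bracket -> illegal
(2,5): no bracket -> illegal
(3,0): flips 1 -> legal
(3,1): flips 1 -> legal
(4,0): no bracket -> illegal
(5,0): no bracket -> illegal
(5,2): flips 1 -> legal
B mobility = 8
-- W to move --
(0,1): flips 1 -> legal
(0,2): flips 1 -> legal
(0,3): flips 1 -> legal
(1,1): flips 1 -> legal
(2,5): no bracket -> illegal
(3,0): no bracket -> illegal
(3,1): flips 2 -> legal
(4,0): flips 1 -> legal
(4,5): flips 3 -> legal
(5,0): flips 2 -> legal
(5,2): no bracket -> illegal
(5,4): flips 4 -> legal
(5,5): flips 1 -> legal
W mobility = 10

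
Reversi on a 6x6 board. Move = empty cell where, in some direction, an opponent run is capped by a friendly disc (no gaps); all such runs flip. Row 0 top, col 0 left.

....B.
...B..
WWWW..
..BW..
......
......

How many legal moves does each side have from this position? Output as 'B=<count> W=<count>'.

Answer: B=6 W=5

Derivation:
-- B to move --
(1,0): flips 1 -> legal
(1,1): no bracket -> illegal
(1,2): flips 1 -> legal
(1,4): flips 1 -> legal
(2,4): no bracket -> illegal
(3,0): no bracket -> illegal
(3,1): flips 1 -> legal
(3,4): flips 1 -> legal
(4,2): no bracket -> illegal
(4,3): flips 2 -> legal
(4,4): no bracket -> illegal
B mobility = 6
-- W to move --
(0,2): no bracket -> illegal
(0,3): flips 1 -> legal
(0,5): no bracket -> illegal
(1,2): no bracket -> illegal
(1,4): no bracket -> illegal
(1,5): no bracket -> illegal
(2,4): no bracket -> illegal
(3,1): flips 1 -> legal
(4,1): flips 1 -> legal
(4,2): flips 1 -> legal
(4,3): flips 1 -> legal
W mobility = 5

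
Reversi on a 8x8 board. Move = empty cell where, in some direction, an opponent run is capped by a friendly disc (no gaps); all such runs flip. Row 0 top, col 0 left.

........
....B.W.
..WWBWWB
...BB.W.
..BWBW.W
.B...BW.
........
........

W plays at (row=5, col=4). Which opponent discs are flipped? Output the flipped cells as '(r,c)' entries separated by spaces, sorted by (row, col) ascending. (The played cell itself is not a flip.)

Dir NW: first cell 'W' (not opp) -> no flip
Dir N: opp run (4,4) (3,4) (2,4) (1,4), next='.' -> no flip
Dir NE: first cell 'W' (not opp) -> no flip
Dir W: first cell '.' (not opp) -> no flip
Dir E: opp run (5,5) capped by W -> flip
Dir SW: first cell '.' (not opp) -> no flip
Dir S: first cell '.' (not opp) -> no flip
Dir SE: first cell '.' (not opp) -> no flip

Answer: (5,5)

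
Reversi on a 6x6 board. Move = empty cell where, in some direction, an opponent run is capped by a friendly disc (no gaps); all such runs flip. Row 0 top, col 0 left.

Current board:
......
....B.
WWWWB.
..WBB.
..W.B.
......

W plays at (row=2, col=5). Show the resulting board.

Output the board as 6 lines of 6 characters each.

Place W at (2,5); scan 8 dirs for brackets.
Dir NW: opp run (1,4), next='.' -> no flip
Dir N: first cell '.' (not opp) -> no flip
Dir NE: edge -> no flip
Dir W: opp run (2,4) capped by W -> flip
Dir E: edge -> no flip
Dir SW: opp run (3,4), next='.' -> no flip
Dir S: first cell '.' (not opp) -> no flip
Dir SE: edge -> no flip
All flips: (2,4)

Answer: ......
....B.
WWWWWW
..WBB.
..W.B.
......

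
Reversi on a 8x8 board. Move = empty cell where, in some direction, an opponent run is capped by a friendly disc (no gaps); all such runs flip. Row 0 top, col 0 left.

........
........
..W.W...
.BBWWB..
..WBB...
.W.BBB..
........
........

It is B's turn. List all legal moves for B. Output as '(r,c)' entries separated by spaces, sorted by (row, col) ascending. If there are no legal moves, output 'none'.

Answer: (1,1) (1,2) (1,3) (1,4) (2,3) (2,5) (4,1) (5,2)

Derivation:
(1,1): flips 2 -> legal
(1,2): flips 1 -> legal
(1,3): flips 2 -> legal
(1,4): flips 2 -> legal
(1,5): no bracket -> illegal
(2,1): no bracket -> illegal
(2,3): flips 1 -> legal
(2,5): flips 1 -> legal
(4,0): no bracket -> illegal
(4,1): flips 1 -> legal
(4,5): no bracket -> illegal
(5,0): no bracket -> illegal
(5,2): flips 1 -> legal
(6,0): no bracket -> illegal
(6,1): no bracket -> illegal
(6,2): no bracket -> illegal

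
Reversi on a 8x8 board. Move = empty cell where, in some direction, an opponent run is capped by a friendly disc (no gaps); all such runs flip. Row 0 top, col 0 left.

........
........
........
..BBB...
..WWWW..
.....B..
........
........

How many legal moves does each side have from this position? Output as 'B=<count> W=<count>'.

-- B to move --
(3,1): no bracket -> illegal
(3,5): flips 1 -> legal
(3,6): no bracket -> illegal
(4,1): no bracket -> illegal
(4,6): no bracket -> illegal
(5,1): flips 1 -> legal
(5,2): flips 2 -> legal
(5,3): flips 1 -> legal
(5,4): flips 2 -> legal
(5,6): flips 1 -> legal
B mobility = 6
-- W to move --
(2,1): flips 1 -> legal
(2,2): flips 2 -> legal
(2,3): flips 2 -> legal
(2,4): flips 2 -> legal
(2,5): flips 1 -> legal
(3,1): no bracket -> illegal
(3,5): no bracket -> illegal
(4,1): no bracket -> illegal
(4,6): no bracket -> illegal
(5,4): no bracket -> illegal
(5,6): no bracket -> illegal
(6,4): no bracket -> illegal
(6,5): flips 1 -> legal
(6,6): flips 1 -> legal
W mobility = 7

Answer: B=6 W=7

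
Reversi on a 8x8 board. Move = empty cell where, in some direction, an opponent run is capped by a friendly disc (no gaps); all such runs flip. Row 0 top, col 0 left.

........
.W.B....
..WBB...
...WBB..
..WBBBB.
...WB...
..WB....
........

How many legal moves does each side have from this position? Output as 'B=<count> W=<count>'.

-- B to move --
(0,0): flips 3 -> legal
(0,1): no bracket -> illegal
(0,2): no bracket -> illegal
(1,0): no bracket -> illegal
(1,2): no bracket -> illegal
(2,0): no bracket -> illegal
(2,1): flips 1 -> legal
(3,1): flips 1 -> legal
(3,2): flips 1 -> legal
(4,1): flips 1 -> legal
(5,1): flips 2 -> legal
(5,2): flips 1 -> legal
(6,1): flips 1 -> legal
(6,4): no bracket -> illegal
(7,1): flips 2 -> legal
(7,2): no bracket -> illegal
(7,3): no bracket -> illegal
B mobility = 9
-- W to move --
(0,2): no bracket -> illegal
(0,3): flips 2 -> legal
(0,4): flips 1 -> legal
(1,2): no bracket -> illegal
(1,4): no bracket -> illegal
(1,5): flips 1 -> legal
(2,5): flips 2 -> legal
(2,6): flips 2 -> legal
(3,2): no bracket -> illegal
(3,6): flips 2 -> legal
(3,7): no bracket -> illegal
(4,7): flips 4 -> legal
(5,2): no bracket -> illegal
(5,5): flips 2 -> legal
(5,6): no bracket -> illegal
(5,7): no bracket -> illegal
(6,4): flips 1 -> legal
(6,5): no bracket -> illegal
(7,2): no bracket -> illegal
(7,3): flips 1 -> legal
(7,4): no bracket -> illegal
W mobility = 10

Answer: B=9 W=10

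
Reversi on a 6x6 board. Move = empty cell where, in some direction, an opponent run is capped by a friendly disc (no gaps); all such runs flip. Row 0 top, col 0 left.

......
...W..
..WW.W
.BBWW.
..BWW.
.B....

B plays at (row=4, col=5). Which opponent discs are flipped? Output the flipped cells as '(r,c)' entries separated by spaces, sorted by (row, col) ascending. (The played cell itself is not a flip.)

Dir NW: opp run (3,4) (2,3), next='.' -> no flip
Dir N: first cell '.' (not opp) -> no flip
Dir NE: edge -> no flip
Dir W: opp run (4,4) (4,3) capped by B -> flip
Dir E: edge -> no flip
Dir SW: first cell '.' (not opp) -> no flip
Dir S: first cell '.' (not opp) -> no flip
Dir SE: edge -> no flip

Answer: (4,3) (4,4)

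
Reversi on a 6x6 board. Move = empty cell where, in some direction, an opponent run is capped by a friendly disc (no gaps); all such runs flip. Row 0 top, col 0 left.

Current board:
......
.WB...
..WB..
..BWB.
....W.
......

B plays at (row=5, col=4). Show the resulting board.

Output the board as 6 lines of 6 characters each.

Place B at (5,4); scan 8 dirs for brackets.
Dir NW: first cell '.' (not opp) -> no flip
Dir N: opp run (4,4) capped by B -> flip
Dir NE: first cell '.' (not opp) -> no flip
Dir W: first cell '.' (not opp) -> no flip
Dir E: first cell '.' (not opp) -> no flip
Dir SW: edge -> no flip
Dir S: edge -> no flip
Dir SE: edge -> no flip
All flips: (4,4)

Answer: ......
.WB...
..WB..
..BWB.
....B.
....B.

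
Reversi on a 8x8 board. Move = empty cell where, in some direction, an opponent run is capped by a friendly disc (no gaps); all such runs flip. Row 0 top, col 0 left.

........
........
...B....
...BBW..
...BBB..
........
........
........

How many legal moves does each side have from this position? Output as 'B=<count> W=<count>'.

-- B to move --
(2,4): no bracket -> illegal
(2,5): flips 1 -> legal
(2,6): flips 1 -> legal
(3,6): flips 1 -> legal
(4,6): no bracket -> illegal
B mobility = 3
-- W to move --
(1,2): no bracket -> illegal
(1,3): no bracket -> illegal
(1,4): no bracket -> illegal
(2,2): no bracket -> illegal
(2,4): no bracket -> illegal
(2,5): no bracket -> illegal
(3,2): flips 2 -> legal
(3,6): no bracket -> illegal
(4,2): no bracket -> illegal
(4,6): no bracket -> illegal
(5,2): no bracket -> illegal
(5,3): flips 1 -> legal
(5,4): no bracket -> illegal
(5,5): flips 1 -> legal
(5,6): no bracket -> illegal
W mobility = 3

Answer: B=3 W=3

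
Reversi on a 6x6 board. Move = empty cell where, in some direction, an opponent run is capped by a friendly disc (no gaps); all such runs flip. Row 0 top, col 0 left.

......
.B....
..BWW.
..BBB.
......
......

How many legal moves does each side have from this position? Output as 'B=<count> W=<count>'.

Answer: B=5 W=6

Derivation:
-- B to move --
(1,2): flips 1 -> legal
(1,3): flips 1 -> legal
(1,4): flips 2 -> legal
(1,5): flips 1 -> legal
(2,5): flips 2 -> legal
(3,5): no bracket -> illegal
B mobility = 5
-- W to move --
(0,0): no bracket -> illegal
(0,1): no bracket -> illegal
(0,2): no bracket -> illegal
(1,0): no bracket -> illegal
(1,2): no bracket -> illegal
(1,3): no bracket -> illegal
(2,0): no bracket -> illegal
(2,1): flips 1 -> legal
(2,5): no bracket -> illegal
(3,1): no bracket -> illegal
(3,5): no bracket -> illegal
(4,1): flips 1 -> legal
(4,2): flips 1 -> legal
(4,3): flips 1 -> legal
(4,4): flips 1 -> legal
(4,5): flips 1 -> legal
W mobility = 6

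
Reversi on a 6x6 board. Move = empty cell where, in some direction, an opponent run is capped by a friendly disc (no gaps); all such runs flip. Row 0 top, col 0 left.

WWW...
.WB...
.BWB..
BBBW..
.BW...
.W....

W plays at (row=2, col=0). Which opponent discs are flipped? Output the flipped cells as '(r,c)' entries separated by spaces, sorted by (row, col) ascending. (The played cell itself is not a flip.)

Dir NW: edge -> no flip
Dir N: first cell '.' (not opp) -> no flip
Dir NE: first cell 'W' (not opp) -> no flip
Dir W: edge -> no flip
Dir E: opp run (2,1) capped by W -> flip
Dir SW: edge -> no flip
Dir S: opp run (3,0), next='.' -> no flip
Dir SE: opp run (3,1) capped by W -> flip

Answer: (2,1) (3,1)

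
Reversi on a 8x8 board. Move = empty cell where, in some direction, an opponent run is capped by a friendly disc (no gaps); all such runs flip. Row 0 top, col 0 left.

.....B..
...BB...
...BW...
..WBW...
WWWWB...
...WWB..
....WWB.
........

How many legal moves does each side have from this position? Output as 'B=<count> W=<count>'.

Answer: B=13 W=10

Derivation:
-- B to move --
(1,5): flips 1 -> legal
(2,1): no bracket -> illegal
(2,2): no bracket -> illegal
(2,5): flips 1 -> legal
(3,0): no bracket -> illegal
(3,1): flips 1 -> legal
(3,5): flips 2 -> legal
(4,5): flips 1 -> legal
(5,0): flips 2 -> legal
(5,1): flips 1 -> legal
(5,2): flips 2 -> legal
(5,6): no bracket -> illegal
(6,2): flips 1 -> legal
(6,3): flips 4 -> legal
(7,3): flips 1 -> legal
(7,4): flips 2 -> legal
(7,5): flips 1 -> legal
(7,6): no bracket -> illegal
B mobility = 13
-- W to move --
(0,2): flips 1 -> legal
(0,3): flips 3 -> legal
(0,4): flips 1 -> legal
(0,6): no bracket -> illegal
(1,2): flips 1 -> legal
(1,5): no bracket -> illegal
(1,6): no bracket -> illegal
(2,2): flips 1 -> legal
(2,5): no bracket -> illegal
(3,5): flips 1 -> legal
(4,5): flips 2 -> legal
(4,6): flips 1 -> legal
(5,6): flips 1 -> legal
(5,7): no bracket -> illegal
(6,7): flips 1 -> legal
(7,5): no bracket -> illegal
(7,6): no bracket -> illegal
(7,7): no bracket -> illegal
W mobility = 10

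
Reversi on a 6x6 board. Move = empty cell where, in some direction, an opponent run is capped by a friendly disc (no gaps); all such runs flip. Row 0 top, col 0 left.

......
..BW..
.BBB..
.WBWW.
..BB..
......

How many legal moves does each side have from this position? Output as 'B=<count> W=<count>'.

-- B to move --
(0,2): no bracket -> illegal
(0,3): flips 1 -> legal
(0,4): flips 1 -> legal
(1,4): flips 1 -> legal
(2,0): flips 1 -> legal
(2,4): flips 1 -> legal
(2,5): flips 1 -> legal
(3,0): flips 1 -> legal
(3,5): flips 2 -> legal
(4,0): flips 1 -> legal
(4,1): flips 1 -> legal
(4,4): flips 1 -> legal
(4,5): flips 1 -> legal
B mobility = 12
-- W to move --
(0,1): flips 2 -> legal
(0,2): no bracket -> illegal
(0,3): no bracket -> illegal
(1,0): no bracket -> illegal
(1,1): flips 3 -> legal
(1,4): no bracket -> illegal
(2,0): no bracket -> illegal
(2,4): no bracket -> illegal
(3,0): no bracket -> illegal
(4,1): no bracket -> illegal
(4,4): no bracket -> illegal
(5,1): flips 1 -> legal
(5,2): flips 1 -> legal
(5,3): flips 2 -> legal
(5,4): no bracket -> illegal
W mobility = 5

Answer: B=12 W=5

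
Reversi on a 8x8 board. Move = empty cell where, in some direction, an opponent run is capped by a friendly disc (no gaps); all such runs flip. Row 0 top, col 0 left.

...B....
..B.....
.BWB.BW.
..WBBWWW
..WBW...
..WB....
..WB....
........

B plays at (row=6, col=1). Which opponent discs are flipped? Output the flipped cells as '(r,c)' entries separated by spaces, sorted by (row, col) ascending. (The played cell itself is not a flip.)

Answer: (5,2) (6,2)

Derivation:
Dir NW: first cell '.' (not opp) -> no flip
Dir N: first cell '.' (not opp) -> no flip
Dir NE: opp run (5,2) capped by B -> flip
Dir W: first cell '.' (not opp) -> no flip
Dir E: opp run (6,2) capped by B -> flip
Dir SW: first cell '.' (not opp) -> no flip
Dir S: first cell '.' (not opp) -> no flip
Dir SE: first cell '.' (not opp) -> no flip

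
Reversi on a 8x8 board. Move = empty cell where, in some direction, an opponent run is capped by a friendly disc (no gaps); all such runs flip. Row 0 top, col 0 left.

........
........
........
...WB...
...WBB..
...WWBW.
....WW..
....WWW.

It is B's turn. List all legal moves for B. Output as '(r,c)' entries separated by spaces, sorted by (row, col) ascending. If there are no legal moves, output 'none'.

(2,2): flips 1 -> legal
(2,3): no bracket -> illegal
(2,4): no bracket -> illegal
(3,2): flips 1 -> legal
(4,2): flips 1 -> legal
(4,6): no bracket -> illegal
(4,7): no bracket -> illegal
(5,2): flips 3 -> legal
(5,7): flips 1 -> legal
(6,2): flips 1 -> legal
(6,3): flips 1 -> legal
(6,6): no bracket -> illegal
(6,7): flips 1 -> legal
(7,3): flips 1 -> legal
(7,7): no bracket -> illegal

Answer: (2,2) (3,2) (4,2) (5,2) (5,7) (6,2) (6,3) (6,7) (7,3)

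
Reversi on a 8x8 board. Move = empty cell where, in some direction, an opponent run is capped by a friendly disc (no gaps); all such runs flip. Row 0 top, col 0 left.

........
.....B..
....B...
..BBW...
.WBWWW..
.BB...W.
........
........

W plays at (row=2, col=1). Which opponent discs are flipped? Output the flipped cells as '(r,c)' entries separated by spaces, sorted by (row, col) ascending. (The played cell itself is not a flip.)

Answer: (3,2)

Derivation:
Dir NW: first cell '.' (not opp) -> no flip
Dir N: first cell '.' (not opp) -> no flip
Dir NE: first cell '.' (not opp) -> no flip
Dir W: first cell '.' (not opp) -> no flip
Dir E: first cell '.' (not opp) -> no flip
Dir SW: first cell '.' (not opp) -> no flip
Dir S: first cell '.' (not opp) -> no flip
Dir SE: opp run (3,2) capped by W -> flip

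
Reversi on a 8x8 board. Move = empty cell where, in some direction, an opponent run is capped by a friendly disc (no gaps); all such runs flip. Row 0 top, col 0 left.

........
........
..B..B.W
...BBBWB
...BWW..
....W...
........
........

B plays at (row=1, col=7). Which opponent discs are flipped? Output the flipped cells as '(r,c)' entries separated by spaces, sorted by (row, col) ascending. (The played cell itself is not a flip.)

Dir NW: first cell '.' (not opp) -> no flip
Dir N: first cell '.' (not opp) -> no flip
Dir NE: edge -> no flip
Dir W: first cell '.' (not opp) -> no flip
Dir E: edge -> no flip
Dir SW: first cell '.' (not opp) -> no flip
Dir S: opp run (2,7) capped by B -> flip
Dir SE: edge -> no flip

Answer: (2,7)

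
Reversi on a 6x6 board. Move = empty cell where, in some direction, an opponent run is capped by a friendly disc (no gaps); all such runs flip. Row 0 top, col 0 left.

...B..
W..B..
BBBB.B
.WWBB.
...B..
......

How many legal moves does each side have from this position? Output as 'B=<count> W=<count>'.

-- B to move --
(0,0): flips 1 -> legal
(0,1): no bracket -> illegal
(1,1): no bracket -> illegal
(3,0): flips 2 -> legal
(4,0): flips 1 -> legal
(4,1): flips 2 -> legal
(4,2): flips 2 -> legal
B mobility = 5
-- W to move --
(0,2): no bracket -> illegal
(0,4): flips 2 -> legal
(1,1): flips 1 -> legal
(1,2): flips 1 -> legal
(1,4): flips 1 -> legal
(1,5): no bracket -> illegal
(2,4): no bracket -> illegal
(3,0): flips 1 -> legal
(3,5): flips 2 -> legal
(4,2): no bracket -> illegal
(4,4): no bracket -> illegal
(4,5): no bracket -> illegal
(5,2): no bracket -> illegal
(5,3): no bracket -> illegal
(5,4): flips 1 -> legal
W mobility = 7

Answer: B=5 W=7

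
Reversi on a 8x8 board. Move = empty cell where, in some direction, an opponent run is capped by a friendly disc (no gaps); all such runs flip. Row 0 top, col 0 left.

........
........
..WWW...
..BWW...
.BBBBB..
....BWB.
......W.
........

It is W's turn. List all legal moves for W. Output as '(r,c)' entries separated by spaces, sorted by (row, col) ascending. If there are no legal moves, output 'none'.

Answer: (3,1) (3,5) (4,6) (5,0) (5,1) (5,2) (5,3) (5,7) (6,4) (6,7)

Derivation:
(2,1): no bracket -> illegal
(3,0): no bracket -> illegal
(3,1): flips 1 -> legal
(3,5): flips 1 -> legal
(3,6): no bracket -> illegal
(4,0): no bracket -> illegal
(4,6): flips 1 -> legal
(4,7): no bracket -> illegal
(5,0): flips 2 -> legal
(5,1): flips 1 -> legal
(5,2): flips 3 -> legal
(5,3): flips 2 -> legal
(5,7): flips 1 -> legal
(6,3): no bracket -> illegal
(6,4): flips 2 -> legal
(6,5): no bracket -> illegal
(6,7): flips 2 -> legal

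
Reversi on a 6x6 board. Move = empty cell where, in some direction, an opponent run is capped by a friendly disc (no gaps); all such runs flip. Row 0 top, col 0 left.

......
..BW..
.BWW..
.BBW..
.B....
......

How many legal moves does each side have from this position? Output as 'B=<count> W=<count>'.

-- B to move --
(0,2): no bracket -> illegal
(0,3): no bracket -> illegal
(0,4): flips 2 -> legal
(1,1): no bracket -> illegal
(1,4): flips 2 -> legal
(2,4): flips 2 -> legal
(3,4): flips 2 -> legal
(4,2): no bracket -> illegal
(4,3): no bracket -> illegal
(4,4): no bracket -> illegal
B mobility = 4
-- W to move --
(0,1): flips 1 -> legal
(0,2): flips 1 -> legal
(0,3): no bracket -> illegal
(1,0): no bracket -> illegal
(1,1): flips 1 -> legal
(2,0): flips 1 -> legal
(3,0): flips 2 -> legal
(4,0): flips 1 -> legal
(4,2): flips 1 -> legal
(4,3): no bracket -> illegal
(5,0): flips 2 -> legal
(5,1): no bracket -> illegal
(5,2): no bracket -> illegal
W mobility = 8

Answer: B=4 W=8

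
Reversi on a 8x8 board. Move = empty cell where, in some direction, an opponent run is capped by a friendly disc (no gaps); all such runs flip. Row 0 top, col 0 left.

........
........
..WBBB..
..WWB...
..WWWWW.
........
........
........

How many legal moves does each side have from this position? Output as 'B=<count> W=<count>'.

Answer: B=8 W=7

Derivation:
-- B to move --
(1,1): no bracket -> illegal
(1,2): no bracket -> illegal
(1,3): no bracket -> illegal
(2,1): flips 1 -> legal
(3,1): flips 2 -> legal
(3,5): no bracket -> illegal
(3,6): no bracket -> illegal
(3,7): no bracket -> illegal
(4,1): flips 1 -> legal
(4,7): no bracket -> illegal
(5,1): flips 2 -> legal
(5,2): flips 1 -> legal
(5,3): flips 2 -> legal
(5,4): flips 1 -> legal
(5,5): no bracket -> illegal
(5,6): flips 1 -> legal
(5,7): no bracket -> illegal
B mobility = 8
-- W to move --
(1,2): flips 2 -> legal
(1,3): flips 1 -> legal
(1,4): flips 3 -> legal
(1,5): flips 1 -> legal
(1,6): flips 2 -> legal
(2,6): flips 3 -> legal
(3,5): flips 1 -> legal
(3,6): no bracket -> illegal
W mobility = 7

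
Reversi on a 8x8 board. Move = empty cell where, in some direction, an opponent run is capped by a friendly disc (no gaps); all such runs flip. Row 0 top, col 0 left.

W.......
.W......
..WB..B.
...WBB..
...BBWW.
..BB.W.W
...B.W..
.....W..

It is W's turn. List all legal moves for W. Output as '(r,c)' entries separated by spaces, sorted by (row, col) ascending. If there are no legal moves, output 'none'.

Answer: (1,2) (1,3) (2,4) (2,5) (3,6) (4,2) (7,3)

Derivation:
(1,2): flips 2 -> legal
(1,3): flips 1 -> legal
(1,4): no bracket -> illegal
(1,5): no bracket -> illegal
(1,6): no bracket -> illegal
(1,7): no bracket -> illegal
(2,4): flips 2 -> legal
(2,5): flips 1 -> legal
(2,7): no bracket -> illegal
(3,2): no bracket -> illegal
(3,6): flips 2 -> legal
(3,7): no bracket -> illegal
(4,1): no bracket -> illegal
(4,2): flips 2 -> legal
(5,1): no bracket -> illegal
(5,4): no bracket -> illegal
(6,1): no bracket -> illegal
(6,2): no bracket -> illegal
(6,4): no bracket -> illegal
(7,2): no bracket -> illegal
(7,3): flips 3 -> legal
(7,4): no bracket -> illegal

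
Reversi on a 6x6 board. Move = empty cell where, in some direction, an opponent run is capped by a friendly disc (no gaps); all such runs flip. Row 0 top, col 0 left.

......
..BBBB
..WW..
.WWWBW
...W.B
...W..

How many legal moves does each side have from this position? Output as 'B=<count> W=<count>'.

Answer: B=6 W=7

Derivation:
-- B to move --
(1,1): no bracket -> illegal
(2,0): no bracket -> illegal
(2,1): no bracket -> illegal
(2,4): no bracket -> illegal
(2,5): flips 1 -> legal
(3,0): flips 3 -> legal
(4,0): flips 2 -> legal
(4,1): flips 2 -> legal
(4,2): flips 2 -> legal
(4,4): no bracket -> illegal
(5,2): flips 1 -> legal
(5,4): no bracket -> illegal
B mobility = 6
-- W to move --
(0,1): flips 1 -> legal
(0,2): flips 1 -> legal
(0,3): flips 1 -> legal
(0,4): flips 1 -> legal
(0,5): flips 1 -> legal
(1,1): no bracket -> illegal
(2,1): no bracket -> illegal
(2,4): no bracket -> illegal
(2,5): flips 1 -> legal
(4,4): no bracket -> illegal
(5,4): no bracket -> illegal
(5,5): flips 1 -> legal
W mobility = 7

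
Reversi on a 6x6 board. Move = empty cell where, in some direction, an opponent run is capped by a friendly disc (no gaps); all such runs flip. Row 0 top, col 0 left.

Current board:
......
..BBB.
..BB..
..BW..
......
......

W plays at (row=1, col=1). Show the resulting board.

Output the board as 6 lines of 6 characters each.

Answer: ......
.WBBB.
..WB..
..BW..
......
......

Derivation:
Place W at (1,1); scan 8 dirs for brackets.
Dir NW: first cell '.' (not opp) -> no flip
Dir N: first cell '.' (not opp) -> no flip
Dir NE: first cell '.' (not opp) -> no flip
Dir W: first cell '.' (not opp) -> no flip
Dir E: opp run (1,2) (1,3) (1,4), next='.' -> no flip
Dir SW: first cell '.' (not opp) -> no flip
Dir S: first cell '.' (not opp) -> no flip
Dir SE: opp run (2,2) capped by W -> flip
All flips: (2,2)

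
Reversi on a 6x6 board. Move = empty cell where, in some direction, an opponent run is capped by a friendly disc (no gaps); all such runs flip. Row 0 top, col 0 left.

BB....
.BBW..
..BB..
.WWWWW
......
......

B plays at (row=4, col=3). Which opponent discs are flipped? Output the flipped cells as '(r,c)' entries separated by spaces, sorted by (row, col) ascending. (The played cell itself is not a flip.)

Dir NW: opp run (3,2), next='.' -> no flip
Dir N: opp run (3,3) capped by B -> flip
Dir NE: opp run (3,4), next='.' -> no flip
Dir W: first cell '.' (not opp) -> no flip
Dir E: first cell '.' (not opp) -> no flip
Dir SW: first cell '.' (not opp) -> no flip
Dir S: first cell '.' (not opp) -> no flip
Dir SE: first cell '.' (not opp) -> no flip

Answer: (3,3)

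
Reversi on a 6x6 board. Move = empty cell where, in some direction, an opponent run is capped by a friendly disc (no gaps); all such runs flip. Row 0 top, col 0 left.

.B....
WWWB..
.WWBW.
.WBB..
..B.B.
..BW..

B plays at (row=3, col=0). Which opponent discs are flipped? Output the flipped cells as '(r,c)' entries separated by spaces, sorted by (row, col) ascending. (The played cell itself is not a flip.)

Dir NW: edge -> no flip
Dir N: first cell '.' (not opp) -> no flip
Dir NE: opp run (2,1) (1,2), next='.' -> no flip
Dir W: edge -> no flip
Dir E: opp run (3,1) capped by B -> flip
Dir SW: edge -> no flip
Dir S: first cell '.' (not opp) -> no flip
Dir SE: first cell '.' (not opp) -> no flip

Answer: (3,1)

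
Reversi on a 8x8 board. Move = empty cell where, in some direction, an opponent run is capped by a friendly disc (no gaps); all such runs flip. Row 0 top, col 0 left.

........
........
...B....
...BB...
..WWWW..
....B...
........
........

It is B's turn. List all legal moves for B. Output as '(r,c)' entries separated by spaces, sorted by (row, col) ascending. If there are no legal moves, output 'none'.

(3,1): no bracket -> illegal
(3,2): flips 1 -> legal
(3,5): no bracket -> illegal
(3,6): flips 1 -> legal
(4,1): no bracket -> illegal
(4,6): no bracket -> illegal
(5,1): flips 1 -> legal
(5,2): flips 1 -> legal
(5,3): flips 1 -> legal
(5,5): flips 1 -> legal
(5,6): flips 1 -> legal

Answer: (3,2) (3,6) (5,1) (5,2) (5,3) (5,5) (5,6)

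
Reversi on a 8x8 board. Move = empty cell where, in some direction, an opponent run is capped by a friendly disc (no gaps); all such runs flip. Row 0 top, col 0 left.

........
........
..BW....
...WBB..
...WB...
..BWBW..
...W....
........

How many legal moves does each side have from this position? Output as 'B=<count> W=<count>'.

Answer: B=9 W=10

Derivation:
-- B to move --
(1,2): flips 1 -> legal
(1,3): no bracket -> illegal
(1,4): no bracket -> illegal
(2,4): flips 1 -> legal
(3,2): flips 2 -> legal
(4,2): flips 1 -> legal
(4,5): no bracket -> illegal
(4,6): no bracket -> illegal
(5,6): flips 1 -> legal
(6,2): flips 1 -> legal
(6,4): no bracket -> illegal
(6,5): no bracket -> illegal
(6,6): flips 1 -> legal
(7,2): flips 1 -> legal
(7,3): no bracket -> illegal
(7,4): flips 1 -> legal
B mobility = 9
-- W to move --
(1,1): flips 1 -> legal
(1,2): no bracket -> illegal
(1,3): no bracket -> illegal
(2,1): flips 1 -> legal
(2,4): no bracket -> illegal
(2,5): flips 1 -> legal
(2,6): flips 2 -> legal
(3,1): no bracket -> illegal
(3,2): no bracket -> illegal
(3,6): flips 2 -> legal
(4,1): flips 1 -> legal
(4,2): no bracket -> illegal
(4,5): flips 3 -> legal
(4,6): no bracket -> illegal
(5,1): flips 1 -> legal
(6,1): flips 1 -> legal
(6,2): no bracket -> illegal
(6,4): no bracket -> illegal
(6,5): flips 1 -> legal
W mobility = 10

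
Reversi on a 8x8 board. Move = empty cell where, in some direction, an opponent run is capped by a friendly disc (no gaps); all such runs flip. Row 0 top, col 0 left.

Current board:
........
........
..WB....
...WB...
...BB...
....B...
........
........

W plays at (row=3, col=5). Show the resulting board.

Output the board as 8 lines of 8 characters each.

Answer: ........
........
..WB....
...WWW..
...BB...
....B...
........
........

Derivation:
Place W at (3,5); scan 8 dirs for brackets.
Dir NW: first cell '.' (not opp) -> no flip
Dir N: first cell '.' (not opp) -> no flip
Dir NE: first cell '.' (not opp) -> no flip
Dir W: opp run (3,4) capped by W -> flip
Dir E: first cell '.' (not opp) -> no flip
Dir SW: opp run (4,4), next='.' -> no flip
Dir S: first cell '.' (not opp) -> no flip
Dir SE: first cell '.' (not opp) -> no flip
All flips: (3,4)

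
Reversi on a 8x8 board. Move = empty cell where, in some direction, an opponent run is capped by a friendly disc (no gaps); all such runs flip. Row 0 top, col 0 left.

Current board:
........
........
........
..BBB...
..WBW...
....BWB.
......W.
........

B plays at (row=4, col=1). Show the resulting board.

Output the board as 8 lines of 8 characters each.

Answer: ........
........
........
..BBB...
.BBBW...
....BWB.
......W.
........

Derivation:
Place B at (4,1); scan 8 dirs for brackets.
Dir NW: first cell '.' (not opp) -> no flip
Dir N: first cell '.' (not opp) -> no flip
Dir NE: first cell 'B' (not opp) -> no flip
Dir W: first cell '.' (not opp) -> no flip
Dir E: opp run (4,2) capped by B -> flip
Dir SW: first cell '.' (not opp) -> no flip
Dir S: first cell '.' (not opp) -> no flip
Dir SE: first cell '.' (not opp) -> no flip
All flips: (4,2)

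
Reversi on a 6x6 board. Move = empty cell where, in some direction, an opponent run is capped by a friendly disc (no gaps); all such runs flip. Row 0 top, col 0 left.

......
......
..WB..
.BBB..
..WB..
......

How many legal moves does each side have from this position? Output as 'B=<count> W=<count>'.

-- B to move --
(1,1): flips 1 -> legal
(1,2): flips 1 -> legal
(1,3): flips 1 -> legal
(2,1): flips 1 -> legal
(4,1): flips 1 -> legal
(5,1): flips 1 -> legal
(5,2): flips 1 -> legal
(5,3): flips 1 -> legal
B mobility = 8
-- W to move --
(1,2): no bracket -> illegal
(1,3): no bracket -> illegal
(1,4): no bracket -> illegal
(2,0): flips 1 -> legal
(2,1): no bracket -> illegal
(2,4): flips 2 -> legal
(3,0): no bracket -> illegal
(3,4): no bracket -> illegal
(4,0): flips 1 -> legal
(4,1): no bracket -> illegal
(4,4): flips 2 -> legal
(5,2): no bracket -> illegal
(5,3): no bracket -> illegal
(5,4): no bracket -> illegal
W mobility = 4

Answer: B=8 W=4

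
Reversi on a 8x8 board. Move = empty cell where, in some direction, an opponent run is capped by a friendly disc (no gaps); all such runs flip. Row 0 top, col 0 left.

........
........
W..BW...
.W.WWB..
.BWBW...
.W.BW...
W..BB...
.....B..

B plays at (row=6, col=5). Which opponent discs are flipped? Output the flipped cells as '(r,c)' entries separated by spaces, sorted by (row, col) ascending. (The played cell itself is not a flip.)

Dir NW: opp run (5,4) capped by B -> flip
Dir N: first cell '.' (not opp) -> no flip
Dir NE: first cell '.' (not opp) -> no flip
Dir W: first cell 'B' (not opp) -> no flip
Dir E: first cell '.' (not opp) -> no flip
Dir SW: first cell '.' (not opp) -> no flip
Dir S: first cell 'B' (not opp) -> no flip
Dir SE: first cell '.' (not opp) -> no flip

Answer: (5,4)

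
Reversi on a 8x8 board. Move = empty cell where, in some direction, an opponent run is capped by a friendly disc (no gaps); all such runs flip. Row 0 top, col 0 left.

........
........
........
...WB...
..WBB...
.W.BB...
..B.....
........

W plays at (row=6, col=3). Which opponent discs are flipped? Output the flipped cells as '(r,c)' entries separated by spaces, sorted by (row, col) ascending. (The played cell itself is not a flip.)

Dir NW: first cell '.' (not opp) -> no flip
Dir N: opp run (5,3) (4,3) capped by W -> flip
Dir NE: opp run (5,4), next='.' -> no flip
Dir W: opp run (6,2), next='.' -> no flip
Dir E: first cell '.' (not opp) -> no flip
Dir SW: first cell '.' (not opp) -> no flip
Dir S: first cell '.' (not opp) -> no flip
Dir SE: first cell '.' (not opp) -> no flip

Answer: (4,3) (5,3)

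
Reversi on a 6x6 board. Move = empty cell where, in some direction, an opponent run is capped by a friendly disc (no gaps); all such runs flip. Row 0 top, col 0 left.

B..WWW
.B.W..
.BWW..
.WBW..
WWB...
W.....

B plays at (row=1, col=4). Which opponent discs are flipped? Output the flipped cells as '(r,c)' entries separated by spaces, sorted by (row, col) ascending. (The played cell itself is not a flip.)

Answer: (2,3)

Derivation:
Dir NW: opp run (0,3), next=edge -> no flip
Dir N: opp run (0,4), next=edge -> no flip
Dir NE: opp run (0,5), next=edge -> no flip
Dir W: opp run (1,3), next='.' -> no flip
Dir E: first cell '.' (not opp) -> no flip
Dir SW: opp run (2,3) capped by B -> flip
Dir S: first cell '.' (not opp) -> no flip
Dir SE: first cell '.' (not opp) -> no flip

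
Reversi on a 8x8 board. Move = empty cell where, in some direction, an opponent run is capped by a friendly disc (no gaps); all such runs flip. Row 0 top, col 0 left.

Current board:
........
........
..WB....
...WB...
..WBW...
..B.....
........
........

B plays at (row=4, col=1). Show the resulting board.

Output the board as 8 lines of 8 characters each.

Answer: ........
........
..WB....
...WB...
.BBBW...
..B.....
........
........

Derivation:
Place B at (4,1); scan 8 dirs for brackets.
Dir NW: first cell '.' (not opp) -> no flip
Dir N: first cell '.' (not opp) -> no flip
Dir NE: first cell '.' (not opp) -> no flip
Dir W: first cell '.' (not opp) -> no flip
Dir E: opp run (4,2) capped by B -> flip
Dir SW: first cell '.' (not opp) -> no flip
Dir S: first cell '.' (not opp) -> no flip
Dir SE: first cell 'B' (not opp) -> no flip
All flips: (4,2)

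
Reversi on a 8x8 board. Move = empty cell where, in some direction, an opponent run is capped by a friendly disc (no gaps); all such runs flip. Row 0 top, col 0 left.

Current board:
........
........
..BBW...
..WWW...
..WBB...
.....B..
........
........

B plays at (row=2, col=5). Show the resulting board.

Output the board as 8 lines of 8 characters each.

Place B at (2,5); scan 8 dirs for brackets.
Dir NW: first cell '.' (not opp) -> no flip
Dir N: first cell '.' (not opp) -> no flip
Dir NE: first cell '.' (not opp) -> no flip
Dir W: opp run (2,4) capped by B -> flip
Dir E: first cell '.' (not opp) -> no flip
Dir SW: opp run (3,4) capped by B -> flip
Dir S: first cell '.' (not opp) -> no flip
Dir SE: first cell '.' (not opp) -> no flip
All flips: (2,4) (3,4)

Answer: ........
........
..BBBB..
..WWB...
..WBB...
.....B..
........
........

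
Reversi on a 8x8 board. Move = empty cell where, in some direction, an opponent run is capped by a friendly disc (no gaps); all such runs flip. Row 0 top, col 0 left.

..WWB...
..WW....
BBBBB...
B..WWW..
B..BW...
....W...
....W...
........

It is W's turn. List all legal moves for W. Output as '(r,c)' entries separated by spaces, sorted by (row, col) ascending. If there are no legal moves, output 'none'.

(0,5): flips 1 -> legal
(1,0): no bracket -> illegal
(1,1): flips 1 -> legal
(1,4): flips 1 -> legal
(1,5): flips 1 -> legal
(2,5): no bracket -> illegal
(3,1): flips 1 -> legal
(3,2): flips 2 -> legal
(4,1): no bracket -> illegal
(4,2): flips 1 -> legal
(5,0): no bracket -> illegal
(5,1): no bracket -> illegal
(5,2): flips 1 -> legal
(5,3): flips 1 -> legal

Answer: (0,5) (1,1) (1,4) (1,5) (3,1) (3,2) (4,2) (5,2) (5,3)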